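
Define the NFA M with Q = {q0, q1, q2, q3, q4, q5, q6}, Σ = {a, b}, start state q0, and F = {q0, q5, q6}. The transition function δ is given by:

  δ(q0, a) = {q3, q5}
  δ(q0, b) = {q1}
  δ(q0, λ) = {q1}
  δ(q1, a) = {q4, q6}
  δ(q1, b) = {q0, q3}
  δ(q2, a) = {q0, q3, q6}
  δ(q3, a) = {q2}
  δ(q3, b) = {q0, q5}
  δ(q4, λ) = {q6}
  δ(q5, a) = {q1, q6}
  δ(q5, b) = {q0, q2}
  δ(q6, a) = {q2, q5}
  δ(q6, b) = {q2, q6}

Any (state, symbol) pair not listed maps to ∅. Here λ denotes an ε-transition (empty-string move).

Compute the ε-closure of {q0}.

{q0, q1}

Begin with {q0}.
ε-move q0 → q1; add q1.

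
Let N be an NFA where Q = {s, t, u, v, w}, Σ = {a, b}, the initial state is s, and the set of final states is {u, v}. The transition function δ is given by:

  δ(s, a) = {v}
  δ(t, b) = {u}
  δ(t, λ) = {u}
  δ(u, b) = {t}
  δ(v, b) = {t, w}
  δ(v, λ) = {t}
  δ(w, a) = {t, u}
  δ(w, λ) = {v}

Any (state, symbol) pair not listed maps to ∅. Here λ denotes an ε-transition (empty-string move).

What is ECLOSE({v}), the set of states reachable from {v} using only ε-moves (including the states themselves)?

{t, u, v}

Begin with {v}.
ε-move v → t; add t.
ε-move t → u; add u.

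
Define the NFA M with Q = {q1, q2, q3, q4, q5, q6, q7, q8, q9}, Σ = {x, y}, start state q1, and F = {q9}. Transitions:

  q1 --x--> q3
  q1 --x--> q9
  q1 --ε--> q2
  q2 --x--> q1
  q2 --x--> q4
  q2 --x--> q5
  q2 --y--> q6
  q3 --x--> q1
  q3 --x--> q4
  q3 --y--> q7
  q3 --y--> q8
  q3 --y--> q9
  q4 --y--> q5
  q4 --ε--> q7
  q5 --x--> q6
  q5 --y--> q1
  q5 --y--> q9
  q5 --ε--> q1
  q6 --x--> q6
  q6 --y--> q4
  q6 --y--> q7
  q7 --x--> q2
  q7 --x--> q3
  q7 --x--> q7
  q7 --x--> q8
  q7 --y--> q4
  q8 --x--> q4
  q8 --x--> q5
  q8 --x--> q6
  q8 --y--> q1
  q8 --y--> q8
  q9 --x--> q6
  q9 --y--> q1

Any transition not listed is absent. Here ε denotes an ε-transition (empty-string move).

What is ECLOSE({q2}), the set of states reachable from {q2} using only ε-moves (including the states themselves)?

{q2}

Begin with {q2}.
No ε-moves leave this set, so the closure equals the set itself.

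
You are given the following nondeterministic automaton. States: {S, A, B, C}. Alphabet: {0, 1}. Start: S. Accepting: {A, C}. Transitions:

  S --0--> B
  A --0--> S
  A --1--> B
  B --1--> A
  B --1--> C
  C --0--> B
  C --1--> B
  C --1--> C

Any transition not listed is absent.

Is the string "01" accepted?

Yes

Start in {S}.
Read '0': {S} → {B}.
Read '1': {B} → {A, C}.
The final set {A, C} contains the accepting states A, C.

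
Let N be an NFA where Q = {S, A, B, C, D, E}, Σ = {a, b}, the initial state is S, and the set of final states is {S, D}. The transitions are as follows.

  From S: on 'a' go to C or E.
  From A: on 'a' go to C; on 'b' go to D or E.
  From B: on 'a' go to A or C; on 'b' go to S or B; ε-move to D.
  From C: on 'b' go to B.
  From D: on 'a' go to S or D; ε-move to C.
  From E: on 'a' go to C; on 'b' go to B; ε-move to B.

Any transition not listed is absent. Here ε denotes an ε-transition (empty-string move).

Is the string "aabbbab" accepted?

Start in {S}.
Read 'a': S→{C, E}; union {C, E}; ε-closure = {B, C, D, E}.
Read 'a': B→{A, C}, C→∅, D→{S, D}, E→{C}; now {S, A, C, D}.
Read 'b': S→∅, A→{D, E}, C→{B}, D→∅; union {B, D, E}; ε-closure = {B, C, D, E}.
Read 'b': B→{S, B}, C→{B}, D→∅, E→{B}; union {S, B}; ε-closure = {S, B, C, D}.
Read 'b': S→∅, B→{S, B}, C→{B}, D→∅; union {S, B}; ε-closure = {S, B, C, D}.
Read 'a': S→{C, E}, B→{A, C}, C→∅, D→{S, D}; union {S, A, C, D, E}; ε-closure = {S, A, B, C, D, E}.
Read 'b': S→∅, A→{D, E}, B→{S, B}, C→{B}, D→∅, E→{B}; union {S, B, D, E}; ε-closure = {S, B, C, D, E}.
The final set {S, B, C, D, E} contains the accepting states S, D.

Yes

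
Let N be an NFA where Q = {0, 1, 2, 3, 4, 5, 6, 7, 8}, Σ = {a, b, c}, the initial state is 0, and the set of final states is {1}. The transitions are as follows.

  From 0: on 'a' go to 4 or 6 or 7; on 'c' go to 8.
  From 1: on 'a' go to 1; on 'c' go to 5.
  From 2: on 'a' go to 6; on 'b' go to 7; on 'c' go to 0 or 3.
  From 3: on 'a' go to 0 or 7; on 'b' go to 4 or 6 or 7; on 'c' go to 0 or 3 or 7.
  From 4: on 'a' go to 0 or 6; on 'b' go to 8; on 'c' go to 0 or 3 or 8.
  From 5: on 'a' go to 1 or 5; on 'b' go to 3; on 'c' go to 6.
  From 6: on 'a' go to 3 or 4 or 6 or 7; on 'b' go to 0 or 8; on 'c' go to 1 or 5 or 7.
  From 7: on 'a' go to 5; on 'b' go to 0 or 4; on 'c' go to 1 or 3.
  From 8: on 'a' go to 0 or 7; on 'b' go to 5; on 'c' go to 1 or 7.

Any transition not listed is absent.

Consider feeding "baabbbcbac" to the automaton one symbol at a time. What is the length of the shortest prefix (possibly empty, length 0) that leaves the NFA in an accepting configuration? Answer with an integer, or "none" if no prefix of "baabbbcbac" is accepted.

none

Start in {0}.
Read 'b': 0→∅; now ∅.
The set is empty and remains empty for the remaining 9 symbols.
No reachable set along the way intersects F.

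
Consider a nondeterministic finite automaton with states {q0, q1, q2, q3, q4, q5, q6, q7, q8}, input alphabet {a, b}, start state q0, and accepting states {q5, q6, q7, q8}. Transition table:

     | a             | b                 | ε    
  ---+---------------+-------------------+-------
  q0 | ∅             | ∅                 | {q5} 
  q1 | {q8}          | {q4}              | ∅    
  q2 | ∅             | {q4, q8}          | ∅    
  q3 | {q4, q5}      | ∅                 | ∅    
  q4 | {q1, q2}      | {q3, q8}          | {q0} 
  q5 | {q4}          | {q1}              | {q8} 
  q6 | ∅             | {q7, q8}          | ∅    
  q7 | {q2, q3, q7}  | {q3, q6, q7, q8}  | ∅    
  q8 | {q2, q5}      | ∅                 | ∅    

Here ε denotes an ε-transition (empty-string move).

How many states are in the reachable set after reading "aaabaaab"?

6

Start: ε-closure({q0}) = {q0, q5, q8}.
Read 'a': q0→∅, q5→{q4}, q8→{q2, q5}; union {q2, q4, q5}; ε-closure = {q0, q2, q4, q5, q8}.
Read 'a': q0→∅, q2→∅, q4→{q1, q2}, q5→{q4}, q8→{q2, q5}; union {q1, q2, q4, q5}; ε-closure = {q0, q1, q2, q4, q5, q8}.
Read 'a': q0→∅, q1→{q8}, q2→∅, q4→{q1, q2}, q5→{q4}, q8→{q2, q5}; union {q1, q2, q4, q5, q8}; ε-closure = {q0, q1, q2, q4, q5, q8}.
Read 'b': q0→∅, q1→{q4}, q2→{q4, q8}, q4→{q3, q8}, q5→{q1}, q8→∅; union {q1, q3, q4, q8}; ε-closure = {q0, q1, q3, q4, q5, q8}.
Read 'a': q0→∅, q1→{q8}, q3→{q4, q5}, q4→{q1, q2}, q5→{q4}, q8→{q2, q5}; union {q1, q2, q4, q5, q8}; ε-closure = {q0, q1, q2, q4, q5, q8}.
Read 'a': q0→∅, q1→{q8}, q2→∅, q4→{q1, q2}, q5→{q4}, q8→{q2, q5}; union {q1, q2, q4, q5, q8}; ε-closure = {q0, q1, q2, q4, q5, q8}.
Read 'a': q0→∅, q1→{q8}, q2→∅, q4→{q1, q2}, q5→{q4}, q8→{q2, q5}; union {q1, q2, q4, q5, q8}; ε-closure = {q0, q1, q2, q4, q5, q8}.
Read 'b': q0→∅, q1→{q4}, q2→{q4, q8}, q4→{q3, q8}, q5→{q1}, q8→∅; union {q1, q3, q4, q8}; ε-closure = {q0, q1, q3, q4, q5, q8}.
That set has 6 states.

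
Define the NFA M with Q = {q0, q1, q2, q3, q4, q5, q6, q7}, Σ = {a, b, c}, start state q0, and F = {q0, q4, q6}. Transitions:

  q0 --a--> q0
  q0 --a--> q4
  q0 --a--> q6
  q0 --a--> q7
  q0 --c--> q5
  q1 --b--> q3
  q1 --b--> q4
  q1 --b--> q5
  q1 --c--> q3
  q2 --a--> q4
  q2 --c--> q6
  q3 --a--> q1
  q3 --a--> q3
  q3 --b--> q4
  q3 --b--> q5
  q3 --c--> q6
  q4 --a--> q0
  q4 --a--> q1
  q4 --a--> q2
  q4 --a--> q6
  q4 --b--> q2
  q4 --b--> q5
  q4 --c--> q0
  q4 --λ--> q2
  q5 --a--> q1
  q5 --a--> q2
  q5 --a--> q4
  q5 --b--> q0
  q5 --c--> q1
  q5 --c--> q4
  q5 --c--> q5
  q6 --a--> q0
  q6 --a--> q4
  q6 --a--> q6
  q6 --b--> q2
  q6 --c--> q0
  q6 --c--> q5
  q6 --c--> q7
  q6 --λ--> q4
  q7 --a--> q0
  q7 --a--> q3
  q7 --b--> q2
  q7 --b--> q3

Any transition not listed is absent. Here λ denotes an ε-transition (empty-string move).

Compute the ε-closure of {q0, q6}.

{q0, q2, q4, q6}

Begin with {q0, q6}.
ε-move q6 → q4; add q4.
ε-move q4 → q2; add q2.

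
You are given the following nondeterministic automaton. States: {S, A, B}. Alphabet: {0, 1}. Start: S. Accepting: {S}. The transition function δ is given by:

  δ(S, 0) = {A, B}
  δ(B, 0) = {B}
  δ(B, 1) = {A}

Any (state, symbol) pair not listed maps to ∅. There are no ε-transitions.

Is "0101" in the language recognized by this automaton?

Start in {S}.
Read '0': S→{A, B}; now {A, B}.
Read '1': A→∅, B→{A}; now {A}.
Read '0': A→∅; now ∅.
The set is empty and remains empty for the remaining 1 symbol.
The final set ∅ contains no accepting state.

No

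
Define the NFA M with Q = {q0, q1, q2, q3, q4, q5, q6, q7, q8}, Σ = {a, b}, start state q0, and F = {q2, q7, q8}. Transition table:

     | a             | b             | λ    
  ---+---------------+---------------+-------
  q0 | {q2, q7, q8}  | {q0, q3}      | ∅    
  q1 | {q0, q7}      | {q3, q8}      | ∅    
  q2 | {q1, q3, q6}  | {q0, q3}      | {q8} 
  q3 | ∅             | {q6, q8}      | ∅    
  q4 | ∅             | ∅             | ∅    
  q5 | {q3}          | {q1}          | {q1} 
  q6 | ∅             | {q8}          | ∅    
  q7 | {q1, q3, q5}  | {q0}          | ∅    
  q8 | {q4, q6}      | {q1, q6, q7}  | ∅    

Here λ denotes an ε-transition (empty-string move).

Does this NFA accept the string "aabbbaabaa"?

Yes

Start in {q0}.
Read 'a': {q0} → {q2, q7, q8}.
Read 'a': {q2, q7, q8} → {q1, q3, q4, q5, q6}.
Read 'b': {q1, q3, q4, q5, q6} → {q1, q3, q6, q8}.
Read 'b': {q1, q3, q6, q8} → {q1, q3, q6, q7, q8}.
Read 'b': {q1, q3, q6, q7, q8} → {q0, q1, q3, q6, q7, q8}.
Read 'a': {q0, q1, q3, q6, q7, q8} → {q0, q1, q2, q3, q4, q5, q6, q7, q8}.
Read 'a': {q0, q1, q2, q3, q4, q5, q6, q7, q8} → {q0, q1, q2, q3, q4, q5, q6, q7, q8}.
Read 'b': {q0, q1, q2, q3, q4, q5, q6, q7, q8} → {q0, q1, q3, q6, q7, q8}.
Read 'a': {q0, q1, q3, q6, q7, q8} → {q0, q1, q2, q3, q4, q5, q6, q7, q8}.
Read 'a': {q0, q1, q2, q3, q4, q5, q6, q7, q8} → {q0, q1, q2, q3, q4, q5, q6, q7, q8}.
The final set {q0, q1, q2, q3, q4, q5, q6, q7, q8} contains the accepting states q2, q7, q8.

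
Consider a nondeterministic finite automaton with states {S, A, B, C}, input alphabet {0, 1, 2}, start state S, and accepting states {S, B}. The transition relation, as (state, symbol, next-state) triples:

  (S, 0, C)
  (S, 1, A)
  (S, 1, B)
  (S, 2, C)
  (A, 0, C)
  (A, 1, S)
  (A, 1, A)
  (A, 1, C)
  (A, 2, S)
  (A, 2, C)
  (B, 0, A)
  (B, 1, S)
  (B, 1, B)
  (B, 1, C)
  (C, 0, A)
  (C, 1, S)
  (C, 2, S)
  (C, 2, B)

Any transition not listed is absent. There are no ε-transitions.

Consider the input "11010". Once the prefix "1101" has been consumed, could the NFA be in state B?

Start in {S}.
Read '1': S→{A, B}; now {A, B}.
Read '1': A→{S, A, C}, B→{S, B, C}; now {S, A, B, C}.
Read '0': S→{C}, A→{C}, B→{A}, C→{A}; now {A, C}.
Read '1': A→{S, A, C}, C→{S}; now {S, A, C}.
State B is not in {S, A, C}.

No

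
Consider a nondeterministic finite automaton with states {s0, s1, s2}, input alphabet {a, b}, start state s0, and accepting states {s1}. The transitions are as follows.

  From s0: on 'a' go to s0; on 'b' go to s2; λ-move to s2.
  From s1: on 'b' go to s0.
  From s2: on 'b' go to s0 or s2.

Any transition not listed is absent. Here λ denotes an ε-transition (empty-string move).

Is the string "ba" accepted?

No

Start: ε-closure({s0}) = {s0, s2}.
Read 'b': {s0, s2} → {s0, s2}.
Read 'a': {s0, s2} → {s0, s2}.
The final set {s0, s2} contains no accepting state.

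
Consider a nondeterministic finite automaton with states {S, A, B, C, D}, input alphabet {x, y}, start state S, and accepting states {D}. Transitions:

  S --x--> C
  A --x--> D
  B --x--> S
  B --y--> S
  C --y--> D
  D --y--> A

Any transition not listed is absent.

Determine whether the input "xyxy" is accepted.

Start in {S}.
Read 'x': S→{C}; now {C}.
Read 'y': C→{D}; now {D}.
Read 'x': D→∅; now ∅.
The set is empty and remains empty for the remaining 1 symbol.
The final set ∅ contains no accepting state.

No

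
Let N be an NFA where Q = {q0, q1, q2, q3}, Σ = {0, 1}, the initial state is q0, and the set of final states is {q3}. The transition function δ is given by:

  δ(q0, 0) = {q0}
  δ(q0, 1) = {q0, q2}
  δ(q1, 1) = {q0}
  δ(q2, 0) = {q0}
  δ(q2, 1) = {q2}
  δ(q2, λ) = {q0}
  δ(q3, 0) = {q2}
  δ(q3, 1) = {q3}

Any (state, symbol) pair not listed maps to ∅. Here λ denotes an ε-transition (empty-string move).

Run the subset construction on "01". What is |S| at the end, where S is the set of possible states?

Start in {q0}.
Read '0': {q0} → {q0}.
Read '1': {q0} → {q0, q2}.
That set has 2 states.

2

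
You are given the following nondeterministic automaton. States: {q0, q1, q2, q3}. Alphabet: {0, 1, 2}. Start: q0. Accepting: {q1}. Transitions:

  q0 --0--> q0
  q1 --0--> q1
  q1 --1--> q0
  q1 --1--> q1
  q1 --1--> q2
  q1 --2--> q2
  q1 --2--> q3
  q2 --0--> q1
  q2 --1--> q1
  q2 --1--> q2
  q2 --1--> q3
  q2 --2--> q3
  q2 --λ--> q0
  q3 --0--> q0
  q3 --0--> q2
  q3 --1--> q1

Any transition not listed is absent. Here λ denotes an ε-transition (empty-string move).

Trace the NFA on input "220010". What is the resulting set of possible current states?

∅

Start in {q0}.
Read '2': {q0} → ∅.
The set is empty and remains empty for the remaining 5 symbols.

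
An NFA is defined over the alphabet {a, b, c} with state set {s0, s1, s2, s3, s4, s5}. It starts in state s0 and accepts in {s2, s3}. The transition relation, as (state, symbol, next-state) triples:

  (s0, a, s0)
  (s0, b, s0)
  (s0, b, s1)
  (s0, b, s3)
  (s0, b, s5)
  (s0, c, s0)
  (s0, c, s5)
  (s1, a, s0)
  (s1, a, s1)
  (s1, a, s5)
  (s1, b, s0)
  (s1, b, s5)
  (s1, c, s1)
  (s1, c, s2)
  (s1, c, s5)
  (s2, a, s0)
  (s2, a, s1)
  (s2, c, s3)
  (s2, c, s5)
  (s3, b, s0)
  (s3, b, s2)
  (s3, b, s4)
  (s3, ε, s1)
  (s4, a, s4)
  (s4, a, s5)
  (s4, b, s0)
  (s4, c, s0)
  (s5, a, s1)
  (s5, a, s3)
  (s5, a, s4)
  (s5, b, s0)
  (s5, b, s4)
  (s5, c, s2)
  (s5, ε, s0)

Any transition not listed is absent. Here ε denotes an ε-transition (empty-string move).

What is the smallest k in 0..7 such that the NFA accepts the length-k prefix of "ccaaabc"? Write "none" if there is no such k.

2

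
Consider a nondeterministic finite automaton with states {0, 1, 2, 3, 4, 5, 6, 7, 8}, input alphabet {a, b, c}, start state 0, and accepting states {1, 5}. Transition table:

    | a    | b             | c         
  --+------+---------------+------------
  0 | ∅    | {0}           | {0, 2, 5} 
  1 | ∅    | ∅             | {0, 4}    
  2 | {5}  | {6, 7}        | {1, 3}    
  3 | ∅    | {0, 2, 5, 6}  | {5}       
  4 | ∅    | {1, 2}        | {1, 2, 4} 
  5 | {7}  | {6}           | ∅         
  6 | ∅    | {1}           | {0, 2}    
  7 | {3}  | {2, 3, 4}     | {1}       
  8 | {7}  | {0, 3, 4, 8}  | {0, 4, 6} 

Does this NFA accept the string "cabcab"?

No

Start in {0}.
Read 'c': {0} → {0, 2, 5}.
Read 'a': {0, 2, 5} → {5, 7}.
Read 'b': {5, 7} → {2, 3, 4, 6}.
Read 'c': {2, 3, 4, 6} → {0, 1, 2, 3, 4, 5}.
Read 'a': {0, 1, 2, 3, 4, 5} → {5, 7}.
Read 'b': {5, 7} → {2, 3, 4, 6}.
The final set {2, 3, 4, 6} contains no accepting state.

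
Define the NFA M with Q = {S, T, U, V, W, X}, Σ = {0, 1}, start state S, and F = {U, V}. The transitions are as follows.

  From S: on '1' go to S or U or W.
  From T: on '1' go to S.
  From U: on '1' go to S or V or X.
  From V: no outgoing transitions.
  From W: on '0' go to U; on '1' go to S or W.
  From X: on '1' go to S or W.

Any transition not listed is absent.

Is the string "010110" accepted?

Start in {S}.
Read '0': {S} → ∅.
The set is empty and remains empty for the remaining 5 symbols.
The final set ∅ contains no accepting state.

No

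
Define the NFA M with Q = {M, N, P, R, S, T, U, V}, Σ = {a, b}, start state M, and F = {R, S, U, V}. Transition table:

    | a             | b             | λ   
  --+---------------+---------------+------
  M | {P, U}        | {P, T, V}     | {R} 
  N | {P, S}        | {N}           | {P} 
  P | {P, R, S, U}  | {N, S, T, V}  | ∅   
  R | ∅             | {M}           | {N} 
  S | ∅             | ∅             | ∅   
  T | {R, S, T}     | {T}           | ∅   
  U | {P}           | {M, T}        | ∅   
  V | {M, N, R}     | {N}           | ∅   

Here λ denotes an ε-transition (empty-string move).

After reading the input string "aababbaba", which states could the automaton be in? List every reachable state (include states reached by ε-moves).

Start: ε-closure({M}) = {M, N, P, R}.
Read 'a': {M, N, P, R} → {N, P, R, S, U}.
Read 'a': {N, P, R, S, U} → {N, P, R, S, U}.
Read 'b': {N, P, R, S, U} → {M, N, P, R, S, T, V}.
Read 'a': {M, N, P, R, S, T, V} → {M, N, P, R, S, T, U}.
Read 'b': {M, N, P, R, S, T, U} → {M, N, P, R, S, T, V}.
Read 'b': {M, N, P, R, S, T, V} → {M, N, P, R, S, T, V}.
Read 'a': {M, N, P, R, S, T, V} → {M, N, P, R, S, T, U}.
Read 'b': {M, N, P, R, S, T, U} → {M, N, P, R, S, T, V}.
Read 'a': {M, N, P, R, S, T, V} → {M, N, P, R, S, T, U}.

{M, N, P, R, S, T, U}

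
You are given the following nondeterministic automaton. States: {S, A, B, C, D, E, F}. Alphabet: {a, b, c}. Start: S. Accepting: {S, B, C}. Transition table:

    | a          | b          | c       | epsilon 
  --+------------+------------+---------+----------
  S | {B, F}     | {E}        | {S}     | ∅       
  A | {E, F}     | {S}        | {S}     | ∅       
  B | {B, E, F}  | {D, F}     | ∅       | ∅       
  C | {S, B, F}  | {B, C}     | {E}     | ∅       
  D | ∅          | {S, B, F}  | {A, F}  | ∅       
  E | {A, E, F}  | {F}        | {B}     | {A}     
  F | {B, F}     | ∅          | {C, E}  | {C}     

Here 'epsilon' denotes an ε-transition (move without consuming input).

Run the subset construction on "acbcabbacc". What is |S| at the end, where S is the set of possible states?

Start in {S}.
Read 'a': {S} → {B, C, F}.
Read 'c': {B, C, F} → {A, C, E}.
Read 'b': {A, C, E} → {S, B, C, F}.
Read 'c': {S, B, C, F} → {S, A, C, E}.
Read 'a': {S, A, C, E} → {S, A, B, C, E, F}.
Read 'b': {S, A, B, C, E, F} → {S, A, B, C, D, E, F}.
Read 'b': {S, A, B, C, D, E, F} → {S, A, B, C, D, E, F}.
Read 'a': {S, A, B, C, D, E, F} → {S, A, B, C, E, F}.
Read 'c': {S, A, B, C, E, F} → {S, A, B, C, E}.
Read 'c': {S, A, B, C, E} → {S, A, B, E}.
That set has 4 states.

4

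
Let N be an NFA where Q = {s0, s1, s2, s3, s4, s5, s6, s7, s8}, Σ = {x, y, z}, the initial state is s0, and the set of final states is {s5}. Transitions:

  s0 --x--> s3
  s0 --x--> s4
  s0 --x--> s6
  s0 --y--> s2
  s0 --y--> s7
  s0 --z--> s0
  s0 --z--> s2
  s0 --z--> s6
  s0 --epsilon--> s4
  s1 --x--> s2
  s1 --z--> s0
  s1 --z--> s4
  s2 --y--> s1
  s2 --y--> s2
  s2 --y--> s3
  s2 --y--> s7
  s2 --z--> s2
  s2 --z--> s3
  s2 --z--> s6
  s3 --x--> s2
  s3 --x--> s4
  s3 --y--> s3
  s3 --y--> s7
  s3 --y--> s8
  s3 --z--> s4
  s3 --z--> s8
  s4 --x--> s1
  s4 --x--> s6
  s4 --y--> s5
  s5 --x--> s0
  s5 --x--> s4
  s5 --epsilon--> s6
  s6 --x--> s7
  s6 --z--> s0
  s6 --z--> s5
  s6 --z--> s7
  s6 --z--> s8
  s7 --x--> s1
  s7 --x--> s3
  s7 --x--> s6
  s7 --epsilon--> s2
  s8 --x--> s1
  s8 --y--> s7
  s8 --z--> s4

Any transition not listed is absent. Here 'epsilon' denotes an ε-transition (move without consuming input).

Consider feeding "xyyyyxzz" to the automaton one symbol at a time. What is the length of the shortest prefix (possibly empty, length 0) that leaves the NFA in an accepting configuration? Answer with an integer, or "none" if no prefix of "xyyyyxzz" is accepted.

2

Start: ε-closure({s0}) = {s0, s4}.
Read 'x': s0→{s3, s4, s6}, s4→{s1, s6}; now {s1, s3, s4, s6}.
Read 'y': s1→∅, s3→{s3, s7, s8}, s4→{s5}, s6→∅; union {s3, s5, s7, s8}; ε-closure = {s2, s3, s5, s6, s7, s8}.
None of the earlier sets intersect F, but {s2, s3, s5, s6, s7, s8} does.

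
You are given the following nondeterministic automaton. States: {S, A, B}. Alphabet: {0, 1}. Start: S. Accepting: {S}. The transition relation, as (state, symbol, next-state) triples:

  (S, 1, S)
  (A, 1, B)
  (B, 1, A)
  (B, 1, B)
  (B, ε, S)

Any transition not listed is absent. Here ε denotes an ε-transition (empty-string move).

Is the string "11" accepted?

Start in {S}.
Read '1': {S} → {S}.
Read '1': {S} → {S}.
The final set {S} contains the accepting state S.

Yes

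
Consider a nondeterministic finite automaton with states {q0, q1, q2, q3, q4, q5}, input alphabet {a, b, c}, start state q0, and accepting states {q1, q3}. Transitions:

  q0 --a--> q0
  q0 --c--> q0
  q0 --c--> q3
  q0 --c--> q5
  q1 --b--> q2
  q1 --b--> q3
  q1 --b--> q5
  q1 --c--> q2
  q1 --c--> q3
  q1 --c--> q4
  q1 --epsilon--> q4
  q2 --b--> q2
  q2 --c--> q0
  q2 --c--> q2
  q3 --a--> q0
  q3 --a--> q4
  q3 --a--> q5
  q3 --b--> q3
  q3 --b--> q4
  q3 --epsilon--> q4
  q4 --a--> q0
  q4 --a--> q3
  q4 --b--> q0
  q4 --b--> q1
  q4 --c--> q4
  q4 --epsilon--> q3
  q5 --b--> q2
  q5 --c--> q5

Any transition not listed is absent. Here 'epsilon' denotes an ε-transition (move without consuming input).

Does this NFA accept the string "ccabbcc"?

Yes

Start in {q0}.
Read 'c': {q0} → {q0, q3, q4, q5}.
Read 'c': {q0, q3, q4, q5} → {q0, q3, q4, q5}.
Read 'a': {q0, q3, q4, q5} → {q0, q3, q4, q5}.
Read 'b': {q0, q3, q4, q5} → {q0, q1, q2, q3, q4}.
Read 'b': {q0, q1, q2, q3, q4} → {q0, q1, q2, q3, q4, q5}.
Read 'c': {q0, q1, q2, q3, q4, q5} → {q0, q2, q3, q4, q5}.
Read 'c': {q0, q2, q3, q4, q5} → {q0, q2, q3, q4, q5}.
The final set {q0, q2, q3, q4, q5} contains the accepting state q3.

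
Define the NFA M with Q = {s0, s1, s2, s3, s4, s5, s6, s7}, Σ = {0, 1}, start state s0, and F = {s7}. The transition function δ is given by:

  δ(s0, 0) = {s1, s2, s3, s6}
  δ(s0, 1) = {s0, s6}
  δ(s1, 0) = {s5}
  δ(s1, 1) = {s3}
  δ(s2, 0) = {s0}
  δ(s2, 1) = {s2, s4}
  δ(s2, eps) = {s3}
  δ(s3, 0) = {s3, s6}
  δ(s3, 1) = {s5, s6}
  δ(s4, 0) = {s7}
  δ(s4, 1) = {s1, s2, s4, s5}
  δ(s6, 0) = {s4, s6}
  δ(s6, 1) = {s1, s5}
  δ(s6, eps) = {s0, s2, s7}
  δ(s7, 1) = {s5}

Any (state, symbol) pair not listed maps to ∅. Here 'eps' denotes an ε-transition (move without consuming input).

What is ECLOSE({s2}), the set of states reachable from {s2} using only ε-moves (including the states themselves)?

{s2, s3}

Begin with {s2}.
ε-move s2 → s3; add s3.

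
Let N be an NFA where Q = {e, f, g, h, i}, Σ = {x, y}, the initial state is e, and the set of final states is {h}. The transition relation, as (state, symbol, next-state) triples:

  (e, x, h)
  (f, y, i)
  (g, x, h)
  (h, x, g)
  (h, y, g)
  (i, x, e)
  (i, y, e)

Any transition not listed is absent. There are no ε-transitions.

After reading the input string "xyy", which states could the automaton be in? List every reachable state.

Start in {e}.
Read 'x': e→{h}; now {h}.
Read 'y': h→{g}; now {g}.
Read 'y': g→∅; now ∅.

∅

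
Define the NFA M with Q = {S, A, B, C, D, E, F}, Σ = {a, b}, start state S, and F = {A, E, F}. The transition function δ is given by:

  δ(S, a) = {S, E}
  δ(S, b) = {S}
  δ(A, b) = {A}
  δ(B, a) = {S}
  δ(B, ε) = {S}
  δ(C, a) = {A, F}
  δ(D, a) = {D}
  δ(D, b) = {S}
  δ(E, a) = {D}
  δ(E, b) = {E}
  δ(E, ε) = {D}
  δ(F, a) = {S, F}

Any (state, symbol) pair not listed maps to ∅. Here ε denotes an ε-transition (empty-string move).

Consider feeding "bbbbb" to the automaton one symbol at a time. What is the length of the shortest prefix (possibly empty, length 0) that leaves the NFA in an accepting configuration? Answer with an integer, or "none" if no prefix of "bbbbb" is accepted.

none

Start in {S}.
Read 'b': {S} → {S}.
Read 'b': {S} → {S}.
Read 'b': {S} → {S}.
Read 'b': {S} → {S}.
Read 'b': {S} → {S}.
No reachable set along the way intersects F.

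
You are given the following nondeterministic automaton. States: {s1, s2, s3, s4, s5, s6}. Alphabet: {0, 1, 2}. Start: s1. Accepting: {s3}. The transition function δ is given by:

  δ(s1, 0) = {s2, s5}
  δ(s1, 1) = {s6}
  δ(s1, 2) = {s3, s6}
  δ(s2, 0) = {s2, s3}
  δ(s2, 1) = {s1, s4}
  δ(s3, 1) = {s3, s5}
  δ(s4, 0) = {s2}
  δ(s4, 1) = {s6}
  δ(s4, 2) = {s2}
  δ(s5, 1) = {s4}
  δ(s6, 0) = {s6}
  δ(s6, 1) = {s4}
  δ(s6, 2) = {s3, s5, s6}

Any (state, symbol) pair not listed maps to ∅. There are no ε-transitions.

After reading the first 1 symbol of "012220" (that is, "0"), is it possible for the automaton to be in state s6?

No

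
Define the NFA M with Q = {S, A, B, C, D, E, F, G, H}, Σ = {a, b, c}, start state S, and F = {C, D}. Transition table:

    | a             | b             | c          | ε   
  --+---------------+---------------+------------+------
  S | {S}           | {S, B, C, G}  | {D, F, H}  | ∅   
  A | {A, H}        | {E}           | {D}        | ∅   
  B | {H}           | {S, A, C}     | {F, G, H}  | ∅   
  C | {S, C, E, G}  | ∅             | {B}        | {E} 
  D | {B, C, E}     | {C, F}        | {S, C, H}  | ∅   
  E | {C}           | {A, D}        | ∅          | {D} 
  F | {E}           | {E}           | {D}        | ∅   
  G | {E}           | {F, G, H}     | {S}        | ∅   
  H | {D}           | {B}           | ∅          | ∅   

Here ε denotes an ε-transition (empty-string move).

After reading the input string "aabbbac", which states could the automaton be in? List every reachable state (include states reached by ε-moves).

{S, B, C, D, E, F, G, H}

Start in {S}.
Read 'a': S→{S}; now {S}.
Read 'a': S→{S}; now {S}.
Read 'b': S→{S, B, C, G}; union {S, B, C, G}; ε-closure = {S, B, C, D, E, G}.
Read 'b': S→{S, B, C, G}, B→{S, A, C}, C→∅, D→{C, F}, E→{A, D}, G→{F, G, H}; union {S, A, B, C, D, F, G, H}; ε-closure = {S, A, B, C, D, E, F, G, H}.
Read 'b': S→{S, B, C, G}, A→{E}, B→{S, A, C}, C→∅, D→{C, F}, E→{A, D}, F→{E}, G→{F, G, H}, H→{B}; now {S, A, B, C, D, E, F, G, H}.
Read 'a': S→{S}, A→{A, H}, B→{H}, C→{S, C, E, G}, D→{B, C, E}, E→{C}, F→{E}, G→{E}, H→{D}; now {S, A, B, C, D, E, G, H}.
Read 'c': S→{D, F, H}, A→{D}, B→{F, G, H}, C→{B}, D→{S, C, H}, E→∅, G→{S}, H→∅; union {S, B, C, D, F, G, H}; ε-closure = {S, B, C, D, E, F, G, H}.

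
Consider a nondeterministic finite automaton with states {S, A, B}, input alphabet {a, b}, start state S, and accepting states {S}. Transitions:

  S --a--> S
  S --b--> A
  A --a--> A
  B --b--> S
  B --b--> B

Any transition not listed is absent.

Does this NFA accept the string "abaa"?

No

Start in {S}.
Read 'a': {S} → {S}.
Read 'b': {S} → {A}.
Read 'a': {A} → {A}.
Read 'a': {A} → {A}.
The final set {A} contains no accepting state.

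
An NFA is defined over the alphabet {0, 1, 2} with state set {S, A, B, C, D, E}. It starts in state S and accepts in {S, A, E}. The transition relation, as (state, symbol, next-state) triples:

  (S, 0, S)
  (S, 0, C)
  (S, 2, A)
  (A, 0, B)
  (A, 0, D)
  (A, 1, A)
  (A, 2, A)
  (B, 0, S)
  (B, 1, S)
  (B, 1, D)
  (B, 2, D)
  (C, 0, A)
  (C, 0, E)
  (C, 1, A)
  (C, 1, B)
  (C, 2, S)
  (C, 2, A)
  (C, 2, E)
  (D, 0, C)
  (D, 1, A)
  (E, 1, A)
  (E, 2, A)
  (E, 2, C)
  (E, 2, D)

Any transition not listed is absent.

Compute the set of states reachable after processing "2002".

Start in {S}.
Read '2': {S} → {A}.
Read '0': {A} → {B, D}.
Read '0': {B, D} → {S, C}.
Read '2': {S, C} → {S, A, E}.

{S, A, E}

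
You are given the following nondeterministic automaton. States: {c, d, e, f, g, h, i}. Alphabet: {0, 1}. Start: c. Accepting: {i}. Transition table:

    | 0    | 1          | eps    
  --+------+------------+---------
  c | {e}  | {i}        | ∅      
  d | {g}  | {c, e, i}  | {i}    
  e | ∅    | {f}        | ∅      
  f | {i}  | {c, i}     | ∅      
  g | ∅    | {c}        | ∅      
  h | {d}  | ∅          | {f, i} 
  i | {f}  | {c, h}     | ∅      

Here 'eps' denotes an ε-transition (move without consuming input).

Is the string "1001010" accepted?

Yes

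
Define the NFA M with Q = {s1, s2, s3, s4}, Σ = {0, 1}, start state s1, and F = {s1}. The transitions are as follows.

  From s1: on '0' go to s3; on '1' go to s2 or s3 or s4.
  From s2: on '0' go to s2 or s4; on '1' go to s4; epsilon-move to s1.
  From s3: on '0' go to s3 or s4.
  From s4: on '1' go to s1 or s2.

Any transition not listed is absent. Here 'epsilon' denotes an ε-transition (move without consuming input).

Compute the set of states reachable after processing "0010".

Start in {s1}.
Read '0': s1→{s3}; now {s3}.
Read '0': s3→{s3, s4}; now {s3, s4}.
Read '1': s3→∅, s4→{s1, s2}; now {s1, s2}.
Read '0': s1→{s3}, s2→{s2, s4}; union {s2, s3, s4}; ε-closure = {s1, s2, s3, s4}.

{s1, s2, s3, s4}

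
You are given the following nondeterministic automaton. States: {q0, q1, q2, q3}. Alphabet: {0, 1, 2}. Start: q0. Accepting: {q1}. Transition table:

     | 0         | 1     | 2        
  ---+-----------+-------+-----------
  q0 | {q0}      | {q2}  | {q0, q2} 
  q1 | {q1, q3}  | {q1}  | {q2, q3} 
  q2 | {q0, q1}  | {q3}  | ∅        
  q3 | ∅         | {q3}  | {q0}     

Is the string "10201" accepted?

Yes

Start in {q0}.
Read '1': {q0} → {q2}.
Read '0': {q2} → {q0, q1}.
Read '2': {q0, q1} → {q0, q2, q3}.
Read '0': {q0, q2, q3} → {q0, q1}.
Read '1': {q0, q1} → {q1, q2}.
The final set {q1, q2} contains the accepting state q1.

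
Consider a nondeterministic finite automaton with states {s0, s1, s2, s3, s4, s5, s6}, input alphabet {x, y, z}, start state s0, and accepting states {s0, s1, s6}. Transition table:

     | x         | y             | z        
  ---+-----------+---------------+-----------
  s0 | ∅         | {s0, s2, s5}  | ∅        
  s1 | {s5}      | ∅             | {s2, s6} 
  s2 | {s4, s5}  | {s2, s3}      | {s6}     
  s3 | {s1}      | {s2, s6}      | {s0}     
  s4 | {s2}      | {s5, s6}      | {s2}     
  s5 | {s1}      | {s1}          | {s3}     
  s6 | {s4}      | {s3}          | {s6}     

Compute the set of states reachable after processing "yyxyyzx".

Start in {s0}.
Read 'y': {s0} → {s0, s2, s5}.
Read 'y': {s0, s2, s5} → {s0, s1, s2, s3, s5}.
Read 'x': {s0, s1, s2, s3, s5} → {s1, s4, s5}.
Read 'y': {s1, s4, s5} → {s1, s5, s6}.
Read 'y': {s1, s5, s6} → {s1, s3}.
Read 'z': {s1, s3} → {s0, s2, s6}.
Read 'x': {s0, s2, s6} → {s4, s5}.

{s4, s5}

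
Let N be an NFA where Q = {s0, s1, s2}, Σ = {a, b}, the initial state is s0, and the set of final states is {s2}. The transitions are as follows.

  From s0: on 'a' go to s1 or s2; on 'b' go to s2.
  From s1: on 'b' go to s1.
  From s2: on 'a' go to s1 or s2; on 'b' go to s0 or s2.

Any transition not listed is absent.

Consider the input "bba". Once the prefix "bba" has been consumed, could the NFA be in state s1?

Yes

Start in {s0}.
Read 'b': {s0} → {s2}.
Read 'b': {s2} → {s0, s2}.
Read 'a': {s0, s2} → {s1, s2}.
State s1 is in {s1, s2}.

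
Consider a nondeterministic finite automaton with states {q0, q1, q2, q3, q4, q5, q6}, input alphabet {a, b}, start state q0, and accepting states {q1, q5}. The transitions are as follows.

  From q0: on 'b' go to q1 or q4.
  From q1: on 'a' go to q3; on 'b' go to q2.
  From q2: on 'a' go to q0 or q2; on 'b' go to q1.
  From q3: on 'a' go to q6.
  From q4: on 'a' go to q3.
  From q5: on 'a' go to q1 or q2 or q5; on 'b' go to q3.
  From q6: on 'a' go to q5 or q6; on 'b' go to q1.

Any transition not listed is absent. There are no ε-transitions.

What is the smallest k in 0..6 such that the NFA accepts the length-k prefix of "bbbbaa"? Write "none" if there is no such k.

Start in {q0}.
Read 'b': {q0} → {q1, q4}.
None of the earlier sets intersect F, but {q1, q4} does.

1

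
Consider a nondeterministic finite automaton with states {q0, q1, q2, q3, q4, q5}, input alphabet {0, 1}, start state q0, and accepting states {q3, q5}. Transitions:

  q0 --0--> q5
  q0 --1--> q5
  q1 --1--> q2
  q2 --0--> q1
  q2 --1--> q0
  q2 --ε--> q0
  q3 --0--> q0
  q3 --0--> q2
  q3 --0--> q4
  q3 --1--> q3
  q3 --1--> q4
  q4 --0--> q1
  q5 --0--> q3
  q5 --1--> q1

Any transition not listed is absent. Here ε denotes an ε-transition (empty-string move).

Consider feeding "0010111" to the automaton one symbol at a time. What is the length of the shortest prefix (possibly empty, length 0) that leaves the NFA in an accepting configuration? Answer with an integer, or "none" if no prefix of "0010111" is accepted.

1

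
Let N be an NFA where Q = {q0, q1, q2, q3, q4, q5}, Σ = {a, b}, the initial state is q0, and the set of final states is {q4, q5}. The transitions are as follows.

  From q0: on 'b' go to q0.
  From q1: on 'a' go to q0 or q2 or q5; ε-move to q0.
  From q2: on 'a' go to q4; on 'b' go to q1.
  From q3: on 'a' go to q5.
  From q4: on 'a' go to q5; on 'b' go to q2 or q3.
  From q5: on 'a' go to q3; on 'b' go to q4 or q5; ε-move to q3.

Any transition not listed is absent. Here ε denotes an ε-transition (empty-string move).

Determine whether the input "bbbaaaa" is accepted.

Start in {q0}.
Read 'b': {q0} → {q0}.
Read 'b': {q0} → {q0}.
Read 'b': {q0} → {q0}.
Read 'a': {q0} → ∅.
The set is empty and remains empty for the remaining 3 symbols.
The final set ∅ contains no accepting state.

No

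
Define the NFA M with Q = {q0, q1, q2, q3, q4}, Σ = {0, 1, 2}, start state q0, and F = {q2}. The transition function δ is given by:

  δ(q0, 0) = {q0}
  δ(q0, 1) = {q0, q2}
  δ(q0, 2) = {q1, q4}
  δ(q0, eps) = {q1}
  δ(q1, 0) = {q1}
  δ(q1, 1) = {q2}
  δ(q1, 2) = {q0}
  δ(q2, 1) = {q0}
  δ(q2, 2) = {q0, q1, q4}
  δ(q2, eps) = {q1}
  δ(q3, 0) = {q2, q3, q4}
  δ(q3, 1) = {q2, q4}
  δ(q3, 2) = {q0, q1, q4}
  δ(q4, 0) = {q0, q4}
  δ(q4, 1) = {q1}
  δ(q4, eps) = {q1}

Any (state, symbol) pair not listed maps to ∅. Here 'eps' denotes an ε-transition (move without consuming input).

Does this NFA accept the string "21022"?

No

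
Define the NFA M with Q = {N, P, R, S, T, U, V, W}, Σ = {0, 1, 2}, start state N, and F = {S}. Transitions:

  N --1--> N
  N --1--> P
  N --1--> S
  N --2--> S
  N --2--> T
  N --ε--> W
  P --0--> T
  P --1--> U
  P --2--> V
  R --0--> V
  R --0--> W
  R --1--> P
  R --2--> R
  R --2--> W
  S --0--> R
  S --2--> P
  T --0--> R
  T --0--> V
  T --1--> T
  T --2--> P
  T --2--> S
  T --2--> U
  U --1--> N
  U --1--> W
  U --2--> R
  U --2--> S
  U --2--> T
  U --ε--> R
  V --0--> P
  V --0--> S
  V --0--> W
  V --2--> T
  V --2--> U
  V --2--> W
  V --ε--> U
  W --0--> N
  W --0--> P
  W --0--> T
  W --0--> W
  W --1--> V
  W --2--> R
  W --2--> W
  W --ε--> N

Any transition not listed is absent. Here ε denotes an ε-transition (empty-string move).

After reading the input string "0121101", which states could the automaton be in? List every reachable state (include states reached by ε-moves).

Start: ε-closure({N}) = {N, W}.
Read '0': N→∅, W→{N, P, T, W}; now {N, P, T, W}.
Read '1': N→{N, P, S}, P→{U}, T→{T}, W→{V}; union {N, P, S, T, U, V}; ε-closure = {N, P, R, S, T, U, V, W}.
Read '2': N→{S, T}, P→{V}, R→{R, W}, S→{P}, T→{P, S, U}, U→{R, S, T}, V→{T, U, W}, W→{R, W}; union {P, R, S, T, U, V, W}; ε-closure = {N, P, R, S, T, U, V, W}.
Read '1': N→{N, P, S}, P→{U}, R→{P}, S→∅, T→{T}, U→{N, W}, V→∅, W→{V}; union {N, P, S, T, U, V, W}; ε-closure = {N, P, R, S, T, U, V, W}.
Read '1': N→{N, P, S}, P→{U}, R→{P}, S→∅, T→{T}, U→{N, W}, V→∅, W→{V}; union {N, P, S, T, U, V, W}; ε-closure = {N, P, R, S, T, U, V, W}.
Read '0': N→∅, P→{T}, R→{V, W}, S→{R}, T→{R, V}, U→∅, V→{P, S, W}, W→{N, P, T, W}; union {N, P, R, S, T, V, W}; ε-closure = {N, P, R, S, T, U, V, W}.
Read '1': N→{N, P, S}, P→{U}, R→{P}, S→∅, T→{T}, U→{N, W}, V→∅, W→{V}; union {N, P, S, T, U, V, W}; ε-closure = {N, P, R, S, T, U, V, W}.

{N, P, R, S, T, U, V, W}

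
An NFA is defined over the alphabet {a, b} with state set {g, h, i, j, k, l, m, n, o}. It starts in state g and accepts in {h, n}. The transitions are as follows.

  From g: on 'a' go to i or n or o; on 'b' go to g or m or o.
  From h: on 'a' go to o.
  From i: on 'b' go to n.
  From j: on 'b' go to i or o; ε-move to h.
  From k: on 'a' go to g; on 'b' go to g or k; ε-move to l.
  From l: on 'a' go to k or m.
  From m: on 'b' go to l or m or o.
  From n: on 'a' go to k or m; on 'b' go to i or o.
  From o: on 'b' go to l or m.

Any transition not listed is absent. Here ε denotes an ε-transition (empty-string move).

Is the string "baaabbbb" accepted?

Start in {g}.
Read 'b': {g} → {g, m, o}.
Read 'a': {g, m, o} → {i, n, o}.
Read 'a': {i, n, o} → {k, l, m}.
Read 'a': {k, l, m} → {g, k, l, m}.
Read 'b': {g, k, l, m} → {g, k, l, m, o}.
Read 'b': {g, k, l, m, o} → {g, k, l, m, o}.
Read 'b': {g, k, l, m, o} → {g, k, l, m, o}.
Read 'b': {g, k, l, m, o} → {g, k, l, m, o}.
The final set {g, k, l, m, o} contains no accepting state.

No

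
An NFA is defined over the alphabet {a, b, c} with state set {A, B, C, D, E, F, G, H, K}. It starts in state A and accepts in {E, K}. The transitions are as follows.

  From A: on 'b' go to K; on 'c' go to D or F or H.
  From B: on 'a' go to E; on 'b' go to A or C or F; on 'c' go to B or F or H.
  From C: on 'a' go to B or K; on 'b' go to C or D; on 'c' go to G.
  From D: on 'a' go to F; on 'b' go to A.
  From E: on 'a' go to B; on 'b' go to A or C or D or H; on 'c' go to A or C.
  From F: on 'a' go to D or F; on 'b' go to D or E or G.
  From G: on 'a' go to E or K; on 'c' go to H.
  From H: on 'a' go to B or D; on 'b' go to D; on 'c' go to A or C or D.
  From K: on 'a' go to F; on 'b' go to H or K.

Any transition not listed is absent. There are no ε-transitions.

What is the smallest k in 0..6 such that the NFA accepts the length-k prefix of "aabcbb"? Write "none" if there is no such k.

Start in {A}.
Read 'a': A→∅; now ∅.
The set is empty and remains empty for the remaining 5 symbols.
No reachable set along the way intersects F.

none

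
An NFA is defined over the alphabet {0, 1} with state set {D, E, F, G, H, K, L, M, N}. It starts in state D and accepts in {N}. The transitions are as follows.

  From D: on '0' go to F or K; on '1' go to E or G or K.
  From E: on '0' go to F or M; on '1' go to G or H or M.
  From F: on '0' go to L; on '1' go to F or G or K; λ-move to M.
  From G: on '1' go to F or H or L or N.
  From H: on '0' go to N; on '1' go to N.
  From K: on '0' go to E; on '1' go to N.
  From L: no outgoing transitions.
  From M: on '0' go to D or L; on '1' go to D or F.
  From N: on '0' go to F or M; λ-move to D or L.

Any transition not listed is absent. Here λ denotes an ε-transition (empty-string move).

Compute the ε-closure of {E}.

{E}

Begin with {E}.
No ε-moves leave this set, so the closure equals the set itself.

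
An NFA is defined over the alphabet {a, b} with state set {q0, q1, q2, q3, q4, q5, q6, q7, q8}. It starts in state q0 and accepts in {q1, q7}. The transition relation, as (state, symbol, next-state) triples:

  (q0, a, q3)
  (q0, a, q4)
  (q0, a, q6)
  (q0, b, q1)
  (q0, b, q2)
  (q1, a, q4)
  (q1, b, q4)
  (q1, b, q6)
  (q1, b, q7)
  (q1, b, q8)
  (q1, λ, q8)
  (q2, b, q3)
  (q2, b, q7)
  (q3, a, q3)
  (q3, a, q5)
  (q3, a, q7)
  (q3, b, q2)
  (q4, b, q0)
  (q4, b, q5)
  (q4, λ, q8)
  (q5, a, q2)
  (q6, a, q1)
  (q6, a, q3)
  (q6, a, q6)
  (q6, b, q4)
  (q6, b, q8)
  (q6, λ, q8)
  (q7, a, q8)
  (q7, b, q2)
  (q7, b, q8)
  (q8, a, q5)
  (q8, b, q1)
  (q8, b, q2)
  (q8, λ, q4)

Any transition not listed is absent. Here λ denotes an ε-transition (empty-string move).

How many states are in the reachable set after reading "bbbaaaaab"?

9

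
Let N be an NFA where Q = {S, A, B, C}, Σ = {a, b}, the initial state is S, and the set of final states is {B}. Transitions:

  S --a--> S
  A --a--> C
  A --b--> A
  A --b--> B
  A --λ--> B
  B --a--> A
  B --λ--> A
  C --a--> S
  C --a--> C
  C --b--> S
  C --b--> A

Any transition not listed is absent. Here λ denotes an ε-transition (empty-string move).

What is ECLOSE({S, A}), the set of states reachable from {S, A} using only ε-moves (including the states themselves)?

{S, A, B}

Begin with {S, A}.
ε-move A → B; add B.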